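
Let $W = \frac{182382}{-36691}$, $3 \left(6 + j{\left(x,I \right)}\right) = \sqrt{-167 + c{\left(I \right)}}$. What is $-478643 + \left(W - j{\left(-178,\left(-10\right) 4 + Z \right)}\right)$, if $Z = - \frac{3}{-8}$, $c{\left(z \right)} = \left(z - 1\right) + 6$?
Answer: $- \frac{17561852549}{36691} - \frac{i \sqrt{3226}}{12} \approx -4.7864 \cdot 10^{5} - 4.7332 i$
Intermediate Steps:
$c{\left(z \right)} = 5 + z$ ($c{\left(z \right)} = \left(-1 + z\right) + 6 = 5 + z$)
$Z = \frac{3}{8}$ ($Z = \left(-3\right) \left(- \frac{1}{8}\right) = \frac{3}{8} \approx 0.375$)
$j{\left(x,I \right)} = -6 + \frac{\sqrt{-162 + I}}{3}$ ($j{\left(x,I \right)} = -6 + \frac{\sqrt{-167 + \left(5 + I\right)}}{3} = -6 + \frac{\sqrt{-162 + I}}{3}$)
$W = - \frac{182382}{36691}$ ($W = 182382 \left(- \frac{1}{36691}\right) = - \frac{182382}{36691} \approx -4.9708$)
$-478643 + \left(W - j{\left(-178,\left(-10\right) 4 + Z \right)}\right) = -478643 - \left(- \frac{37764}{36691} + \frac{\sqrt{-162 + \left(\left(-10\right) 4 + \frac{3}{8}\right)}}{3}\right) = -478643 - \left(- \frac{37764}{36691} + \frac{\sqrt{-162 + \left(-40 + \frac{3}{8}\right)}}{3}\right) = -478643 - \left(- \frac{37764}{36691} + \frac{\sqrt{-162 - \frac{317}{8}}}{3}\right) = -478643 - \left(- \frac{37764}{36691} + \frac{i \sqrt{3226}}{12}\right) = -478643 + \left(\frac{37764}{36691} - \frac{i \sqrt{3226}}{12}\right) = - \frac{17561852549}{36691} - \frac{i \sqrt{3226}}{12}$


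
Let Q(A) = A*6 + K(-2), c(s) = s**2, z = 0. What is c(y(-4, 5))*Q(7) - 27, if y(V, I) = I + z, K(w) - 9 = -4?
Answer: 1148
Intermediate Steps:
K(w) = 5 (K(w) = 9 - 4 = 5)
y(V, I) = I (y(V, I) = I + 0 = I)
Q(A) = 5 + 6*A (Q(A) = A*6 + 5 = 6*A + 5 = 5 + 6*A)
c(y(-4, 5))*Q(7) - 27 = 5**2*(5 + 6*7) - 27 = 25*(5 + 42) - 27 = 25*47 - 27 = 1175 - 27 = 1148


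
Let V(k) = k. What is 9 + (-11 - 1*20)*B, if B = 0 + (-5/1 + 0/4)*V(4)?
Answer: 629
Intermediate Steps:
B = -20 (B = 0 + (-5/1 + 0/4)*4 = 0 + (-5*1 + 0*(1/4))*4 = 0 + (-5 + 0)*4 = 0 - 5*4 = 0 - 20 = -20)
9 + (-11 - 1*20)*B = 9 + (-11 - 1*20)*(-20) = 9 + (-11 - 20)*(-20) = 9 - 31*(-20) = 9 + 620 = 629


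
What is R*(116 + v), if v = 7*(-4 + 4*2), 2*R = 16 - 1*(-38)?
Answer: 3888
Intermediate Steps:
R = 27 (R = (16 - 1*(-38))/2 = (16 + 38)/2 = (1/2)*54 = 27)
v = 28 (v = 7*(-4 + 8) = 7*4 = 28)
R*(116 + v) = 27*(116 + 28) = 27*144 = 3888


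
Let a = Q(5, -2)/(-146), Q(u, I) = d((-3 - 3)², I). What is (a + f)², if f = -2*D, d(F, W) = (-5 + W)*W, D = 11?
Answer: 2601769/5329 ≈ 488.23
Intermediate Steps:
d(F, W) = W*(-5 + W)
Q(u, I) = I*(-5 + I)
f = -22 (f = -2*11 = -22)
a = -7/73 (a = -2*(-5 - 2)/(-146) = -2*(-7)*(-1/146) = 14*(-1/146) = -7/73 ≈ -0.095890)
(a + f)² = (-7/73 - 22)² = (-1613/73)² = 2601769/5329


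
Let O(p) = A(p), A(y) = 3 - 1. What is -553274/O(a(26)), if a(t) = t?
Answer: -276637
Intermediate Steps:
A(y) = 2
O(p) = 2
-553274/O(a(26)) = -553274/2 = -553274*1/2 = -276637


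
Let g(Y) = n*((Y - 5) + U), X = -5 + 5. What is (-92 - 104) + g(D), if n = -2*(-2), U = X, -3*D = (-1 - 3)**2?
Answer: -712/3 ≈ -237.33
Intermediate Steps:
X = 0
D = -16/3 (D = -(-1 - 3)**2/3 = -1/3*(-4)**2 = -1/3*16 = -16/3 ≈ -5.3333)
U = 0
n = 4
g(Y) = -20 + 4*Y (g(Y) = 4*((Y - 5) + 0) = 4*((-5 + Y) + 0) = 4*(-5 + Y) = -20 + 4*Y)
(-92 - 104) + g(D) = (-92 - 104) + (-20 + 4*(-16/3)) = -196 + (-20 - 64/3) = -196 - 124/3 = -712/3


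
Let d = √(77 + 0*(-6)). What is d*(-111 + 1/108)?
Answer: -11987*√77/108 ≈ -973.94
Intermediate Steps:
d = √77 (d = √(77 + 0) = √77 ≈ 8.7750)
d*(-111 + 1/108) = √77*(-111 + 1/108) = √77*(-11987/108) = -11987*√77/108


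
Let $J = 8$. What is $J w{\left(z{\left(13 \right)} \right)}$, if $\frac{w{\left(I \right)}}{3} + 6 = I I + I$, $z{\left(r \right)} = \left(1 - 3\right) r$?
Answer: $15456$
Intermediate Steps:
$z{\left(r \right)} = - 2 r$
$w{\left(I \right)} = -18 + 3 I + 3 I^{2}$ ($w{\left(I \right)} = -18 + 3 \left(I I + I\right) = -18 + 3 \left(I^{2} + I\right) = -18 + 3 \left(I + I^{2}\right) = -18 + \left(3 I + 3 I^{2}\right) = -18 + 3 I + 3 I^{2}$)
$J w{\left(z{\left(13 \right)} \right)} = 8 \left(-18 + 3 \left(\left(-2\right) 13\right) + 3 \left(\left(-2\right) 13\right)^{2}\right) = 8 \left(-18 + 3 \left(-26\right) + 3 \left(-26\right)^{2}\right) = 8 \left(-18 - 78 + 3 \cdot 676\right) = 8 \left(-18 - 78 + 2028\right) = 8 \cdot 1932 = 15456$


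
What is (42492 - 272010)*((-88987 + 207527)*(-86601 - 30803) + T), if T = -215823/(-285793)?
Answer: 912885175971008960526/285793 ≈ 3.1942e+15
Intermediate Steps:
T = 215823/285793 (T = -215823*(-1/285793) = 215823/285793 ≈ 0.75517)
(42492 - 272010)*((-88987 + 207527)*(-86601 - 30803) + T) = (42492 - 272010)*((-88987 + 207527)*(-86601 - 30803) + 215823/285793) = -229518*(118540*(-117404) + 215823/285793) = -229518*(-13917070160 + 215823/285793) = -229518*(-3977401232021057/285793) = 912885175971008960526/285793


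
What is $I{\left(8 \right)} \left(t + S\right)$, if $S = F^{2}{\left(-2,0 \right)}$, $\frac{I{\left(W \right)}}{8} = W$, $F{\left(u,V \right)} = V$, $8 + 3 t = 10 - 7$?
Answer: $- \frac{320}{3} \approx -106.67$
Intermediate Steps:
$t = - \frac{5}{3}$ ($t = - \frac{8}{3} + \frac{10 - 7}{3} = - \frac{8}{3} + \frac{1}{3} \cdot 3 = - \frac{8}{3} + 1 = - \frac{5}{3} \approx -1.6667$)
$I{\left(W \right)} = 8 W$
$S = 0$ ($S = 0^{2} = 0$)
$I{\left(8 \right)} \left(t + S\right) = 8 \cdot 8 \left(- \frac{5}{3} + 0\right) = 64 \left(- \frac{5}{3}\right) = - \frac{320}{3}$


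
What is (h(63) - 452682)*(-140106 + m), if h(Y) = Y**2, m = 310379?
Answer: -76403708649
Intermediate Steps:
(h(63) - 452682)*(-140106 + m) = (63**2 - 452682)*(-140106 + 310379) = (3969 - 452682)*170273 = -448713*170273 = -76403708649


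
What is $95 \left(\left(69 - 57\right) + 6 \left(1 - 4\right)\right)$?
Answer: $-570$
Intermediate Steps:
$95 \left(\left(69 - 57\right) + 6 \left(1 - 4\right)\right) = 95 \left(\left(69 - 57\right) + 6 \left(-3\right)\right) = 95 \left(12 - 18\right) = 95 \left(-6\right) = -570$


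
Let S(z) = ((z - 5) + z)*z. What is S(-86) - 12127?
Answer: 3095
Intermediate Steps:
S(z) = z*(-5 + 2*z) (S(z) = ((-5 + z) + z)*z = (-5 + 2*z)*z = z*(-5 + 2*z))
S(-86) - 12127 = -86*(-5 + 2*(-86)) - 12127 = -86*(-5 - 172) - 12127 = -86*(-177) - 12127 = 15222 - 12127 = 3095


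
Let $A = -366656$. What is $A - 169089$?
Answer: $-535745$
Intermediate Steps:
$A - 169089 = -366656 - 169089 = -535745$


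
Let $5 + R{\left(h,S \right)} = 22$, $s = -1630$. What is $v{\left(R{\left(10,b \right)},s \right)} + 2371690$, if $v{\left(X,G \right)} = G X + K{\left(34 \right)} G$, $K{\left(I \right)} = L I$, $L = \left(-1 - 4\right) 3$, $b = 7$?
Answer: $3175280$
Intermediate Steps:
$L = -15$ ($L = \left(-5\right) 3 = -15$)
$K{\left(I \right)} = - 15 I$
$R{\left(h,S \right)} = 17$ ($R{\left(h,S \right)} = -5 + 22 = 17$)
$v{\left(X,G \right)} = - 510 G + G X$ ($v{\left(X,G \right)} = G X + \left(-15\right) 34 G = G X - 510 G = - 510 G + G X$)
$v{\left(R{\left(10,b \right)},s \right)} + 2371690 = - 1630 \left(-510 + 17\right) + 2371690 = \left(-1630\right) \left(-493\right) + 2371690 = 803590 + 2371690 = 3175280$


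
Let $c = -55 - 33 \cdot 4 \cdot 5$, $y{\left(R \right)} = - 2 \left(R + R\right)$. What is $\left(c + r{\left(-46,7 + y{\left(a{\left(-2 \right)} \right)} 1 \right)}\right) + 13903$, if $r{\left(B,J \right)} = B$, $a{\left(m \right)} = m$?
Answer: $13142$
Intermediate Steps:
$y{\left(R \right)} = - 4 R$ ($y{\left(R \right)} = - 2 \cdot 2 R = - 4 R$)
$c = -715$ ($c = -55 - 660 = -715$)
$\left(c + r{\left(-46,7 + y{\left(a{\left(-2 \right)} \right)} 1 \right)}\right) + 13903 = \left(-715 - 46\right) + 13903 = -761 + 13903 = 13142$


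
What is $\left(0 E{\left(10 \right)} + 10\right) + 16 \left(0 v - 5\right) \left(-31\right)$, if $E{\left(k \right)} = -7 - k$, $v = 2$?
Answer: $2490$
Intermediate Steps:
$\left(0 E{\left(10 \right)} + 10\right) + 16 \left(0 v - 5\right) \left(-31\right) = \left(0 \left(-7 - 10\right) + 10\right) + 16 \left(0 \cdot 2 - 5\right) \left(-31\right) = \left(0 \left(-7 - 10\right) + 10\right) + 16 \left(0 - 5\right) \left(-31\right) = \left(0 \left(-17\right) + 10\right) + 16 \left(-5\right) \left(-31\right) = \left(0 + 10\right) - -2480 = 10 + 2480 = 2490$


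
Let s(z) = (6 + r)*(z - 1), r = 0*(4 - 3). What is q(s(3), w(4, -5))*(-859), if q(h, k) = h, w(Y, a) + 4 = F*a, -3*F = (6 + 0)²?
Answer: -10308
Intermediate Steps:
r = 0 (r = 0*1 = 0)
F = -12 (F = -(6 + 0)²/3 = -⅓*6² = -⅓*36 = -12)
w(Y, a) = -4 - 12*a
s(z) = -6 + 6*z (s(z) = (6 + 0)*(z - 1) = 6*(-1 + z) = -6 + 6*z)
q(s(3), w(4, -5))*(-859) = (-6 + 6*3)*(-859) = (-6 + 18)*(-859) = 12*(-859) = -10308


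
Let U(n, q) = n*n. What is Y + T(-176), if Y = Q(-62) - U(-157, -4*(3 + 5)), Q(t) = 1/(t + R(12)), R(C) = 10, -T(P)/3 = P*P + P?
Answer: -6086549/52 ≈ -1.1705e+5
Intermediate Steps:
T(P) = -3*P - 3*P**2 (T(P) = -3*(P*P + P) = -3*(P**2 + P) = -3*(P + P**2) = -3*P - 3*P**2)
Q(t) = 1/(10 + t) (Q(t) = 1/(t + 10) = 1/(10 + t))
U(n, q) = n**2
Y = -1281749/52 (Y = 1/(10 - 62) - 1*(-157)**2 = 1/(-52) - 1*24649 = -1/52 - 24649 = -1281749/52 ≈ -24649.)
Y + T(-176) = -1281749/52 - 3*(-176)*(1 - 176) = -1281749/52 - 3*(-176)*(-175) = -1281749/52 - 92400 = -6086549/52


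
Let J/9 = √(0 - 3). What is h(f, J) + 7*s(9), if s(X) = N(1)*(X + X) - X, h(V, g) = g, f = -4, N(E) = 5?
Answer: 567 + 9*I*√3 ≈ 567.0 + 15.588*I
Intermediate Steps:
J = 9*I*√3 (J = 9*√(0 - 3) = 9*√(-3) = 9*(I*√3) = 9*I*√3 ≈ 15.588*I)
s(X) = 9*X (s(X) = 5*(X + X) - X = 5*(2*X) - X = 10*X - X = 9*X)
h(f, J) + 7*s(9) = 9*I*√3 + 7*(9*9) = 9*I*√3 + 7*81 = 9*I*√3 + 567 = 567 + 9*I*√3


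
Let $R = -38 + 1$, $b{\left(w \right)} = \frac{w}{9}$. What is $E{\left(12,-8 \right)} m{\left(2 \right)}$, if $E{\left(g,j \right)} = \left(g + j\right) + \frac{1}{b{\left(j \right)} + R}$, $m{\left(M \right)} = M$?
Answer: $\frac{2710}{341} \approx 7.9472$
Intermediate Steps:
$b{\left(w \right)} = \frac{w}{9}$ ($b{\left(w \right)} = w \frac{1}{9} = \frac{w}{9}$)
$R = -37$
$E{\left(g,j \right)} = g + j + \frac{1}{-37 + \frac{j}{9}}$ ($E{\left(g,j \right)} = \left(g + j\right) + \frac{1}{\frac{j}{9} - 37} = \left(g + j\right) + \frac{1}{-37 + \frac{j}{9}} = g + j + \frac{1}{-37 + \frac{j}{9}}$)
$E{\left(12,-8 \right)} m{\left(2 \right)} = \frac{9 + \left(-8\right)^{2} - 3996 - -2664 + 12 \left(-8\right)}{-333 - 8} \cdot 2 = \frac{9 + 64 - 3996 + 2664 - 96}{-341} \cdot 2 = \left(- \frac{1}{341}\right) \left(-1355\right) 2 = \frac{1355}{341} \cdot 2 = \frac{2710}{341}$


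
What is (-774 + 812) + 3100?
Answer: 3138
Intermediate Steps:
(-774 + 812) + 3100 = 38 + 3100 = 3138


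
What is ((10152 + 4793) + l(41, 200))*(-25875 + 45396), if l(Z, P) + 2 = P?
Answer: 295606503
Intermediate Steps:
l(Z, P) = -2 + P
((10152 + 4793) + l(41, 200))*(-25875 + 45396) = ((10152 + 4793) + (-2 + 200))*(-25875 + 45396) = (14945 + 198)*19521 = 15143*19521 = 295606503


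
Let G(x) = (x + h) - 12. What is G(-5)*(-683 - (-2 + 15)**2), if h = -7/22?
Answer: 162306/11 ≈ 14755.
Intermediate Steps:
h = -7/22 (h = -7*1/22 = -7/22 ≈ -0.31818)
G(x) = -271/22 + x (G(x) = (x - 7/22) - 12 = (-7/22 + x) - 12 = -271/22 + x)
G(-5)*(-683 - (-2 + 15)**2) = (-271/22 - 5)*(-683 - (-2 + 15)**2) = -381*(-683 - 1*13**2)/22 = -381*(-683 - 1*169)/22 = -381*(-683 - 169)/22 = -381/22*(-852) = 162306/11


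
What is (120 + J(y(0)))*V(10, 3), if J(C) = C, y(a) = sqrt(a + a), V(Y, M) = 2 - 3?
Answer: -120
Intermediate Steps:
V(Y, M) = -1
y(a) = sqrt(2)*sqrt(a) (y(a) = sqrt(2*a) = sqrt(2)*sqrt(a))
(120 + J(y(0)))*V(10, 3) = (120 + sqrt(2)*sqrt(0))*(-1) = (120 + sqrt(2)*0)*(-1) = (120 + 0)*(-1) = 120*(-1) = -120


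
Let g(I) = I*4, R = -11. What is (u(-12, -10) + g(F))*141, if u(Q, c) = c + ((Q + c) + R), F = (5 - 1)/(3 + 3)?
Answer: -5687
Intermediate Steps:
F = 2/3 (F = 4/6 = 4*(1/6) = 2/3 ≈ 0.66667)
g(I) = 4*I
u(Q, c) = -11 + Q + 2*c (u(Q, c) = c + ((Q + c) - 11) = c + (-11 + Q + c) = -11 + Q + 2*c)
(u(-12, -10) + g(F))*141 = ((-11 - 12 + 2*(-10)) + 4*(2/3))*141 = ((-11 - 12 - 20) + 8/3)*141 = (-43 + 8/3)*141 = -121/3*141 = -5687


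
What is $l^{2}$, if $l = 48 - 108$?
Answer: $3600$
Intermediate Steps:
$l = -60$
$l^{2} = \left(-60\right)^{2} = 3600$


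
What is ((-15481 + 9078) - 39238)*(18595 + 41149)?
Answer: -2726775904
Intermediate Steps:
((-15481 + 9078) - 39238)*(18595 + 41149) = (-6403 - 39238)*59744 = -45641*59744 = -2726775904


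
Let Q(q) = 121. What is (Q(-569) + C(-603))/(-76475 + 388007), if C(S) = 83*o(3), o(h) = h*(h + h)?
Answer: 1615/311532 ≈ 0.0051841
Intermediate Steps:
o(h) = 2*h² (o(h) = h*(2*h) = 2*h²)
C(S) = 1494 (C(S) = 83*(2*3²) = 83*(2*9) = 83*18 = 1494)
(Q(-569) + C(-603))/(-76475 + 388007) = (121 + 1494)/(-76475 + 388007) = 1615/311532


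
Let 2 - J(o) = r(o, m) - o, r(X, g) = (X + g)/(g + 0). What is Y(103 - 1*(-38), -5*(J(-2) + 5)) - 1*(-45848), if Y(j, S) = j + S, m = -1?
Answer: 45979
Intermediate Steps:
r(X, g) = (X + g)/g
J(o) = 1 + 2*o (J(o) = 2 - ((o - 1)/(-1) - o) = 2 - (-(-1 + o) - o) = 2 - ((1 - o) - o) = 2 - (1 - 2*o) = 2 + (-1 + 2*o) = 1 + 2*o)
Y(j, S) = S + j
Y(103 - 1*(-38), -5*(J(-2) + 5)) - 1*(-45848) = (-5*((1 + 2*(-2)) + 5) + (103 - 1*(-38))) - 1*(-45848) = (-5*((1 - 4) + 5) + (103 + 38)) + 45848 = (-5*(-3 + 5) + 141) + 45848 = (-5*2 + 141) + 45848 = (-10 + 141) + 45848 = 131 + 45848 = 45979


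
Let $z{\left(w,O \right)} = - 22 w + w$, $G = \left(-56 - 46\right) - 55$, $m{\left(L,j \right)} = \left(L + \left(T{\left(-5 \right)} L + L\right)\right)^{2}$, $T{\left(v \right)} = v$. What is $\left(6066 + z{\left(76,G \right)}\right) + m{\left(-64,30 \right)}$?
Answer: $41334$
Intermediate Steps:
$m{\left(L,j \right)} = 9 L^{2}$ ($m{\left(L,j \right)} = \left(L + \left(- 5 L + L\right)\right)^{2} = \left(L - 4 L\right)^{2} = \left(- 3 L\right)^{2} = 9 L^{2}$)
$G = -157$ ($G = -102 - 55 = -157$)
$z{\left(w,O \right)} = - 21 w$
$\left(6066 + z{\left(76,G \right)}\right) + m{\left(-64,30 \right)} = \left(6066 - 1596\right) + 9 \left(-64\right)^{2} = \left(6066 - 1596\right) + 9 \cdot 4096 = 4470 + 36864 = 41334$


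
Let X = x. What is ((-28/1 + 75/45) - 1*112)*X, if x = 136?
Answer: -56440/3 ≈ -18813.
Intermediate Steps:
X = 136
((-28/1 + 75/45) - 1*112)*X = ((-28/1 + 75/45) - 1*112)*136 = ((-28*1 + 75*(1/45)) - 112)*136 = ((-28 + 5/3) - 112)*136 = (-79/3 - 112)*136 = -415/3*136 = -56440/3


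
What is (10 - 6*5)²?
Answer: 400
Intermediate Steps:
(10 - 6*5)² = (10 - 30)² = (-20)² = 400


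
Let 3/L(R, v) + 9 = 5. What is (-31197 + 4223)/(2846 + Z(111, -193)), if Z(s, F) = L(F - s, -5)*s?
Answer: -107896/11051 ≈ -9.7635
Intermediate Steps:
L(R, v) = -3/4 (L(R, v) = 3/(-9 + 5) = 3/(-4) = 3*(-1/4) = -3/4)
Z(s, F) = -3*s/4
(-31197 + 4223)/(2846 + Z(111, -193)) = (-31197 + 4223)/(2846 - 3/4*111) = -26974/(2846 - 333/4) = -26974/11051/4 = -26974*4/11051 = -107896/11051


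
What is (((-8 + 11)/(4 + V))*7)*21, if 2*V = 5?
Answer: 882/13 ≈ 67.846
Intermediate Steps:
V = 5/2 (V = (1/2)*5 = 5/2 ≈ 2.5000)
(((-8 + 11)/(4 + V))*7)*21 = (((-8 + 11)/(4 + 5/2))*7)*21 = ((3/(13/2))*7)*21 = ((3*(2/13))*7)*21 = ((6/13)*7)*21 = (42/13)*21 = 882/13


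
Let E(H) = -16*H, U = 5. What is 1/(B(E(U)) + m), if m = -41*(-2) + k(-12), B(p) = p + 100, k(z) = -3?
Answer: 1/99 ≈ 0.010101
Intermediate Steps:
B(p) = 100 + p
m = 79 (m = -41*(-2) - 3 = 82 - 3 = 79)
1/(B(E(U)) + m) = 1/((100 - 16*5) + 79) = 1/((100 - 80) + 79) = 1/(20 + 79) = 1/99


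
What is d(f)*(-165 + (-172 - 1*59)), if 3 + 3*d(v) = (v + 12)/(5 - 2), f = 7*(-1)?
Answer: 176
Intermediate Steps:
f = -7
d(v) = ⅓ + v/9 (d(v) = -1 + ((v + 12)/(5 - 2))/3 = -1 + ((12 + v)/3)/3 = -1 + ((12 + v)*(⅓))/3 = -1 + (4 + v/3)/3 = -1 + (4/3 + v/9) = ⅓ + v/9)
d(f)*(-165 + (-172 - 1*59)) = (⅓ + (⅑)*(-7))*(-165 + (-172 - 1*59)) = (⅓ - 7/9)*(-165 + (-172 - 59)) = -4*(-165 - 231)/9 = -4/9*(-396) = 176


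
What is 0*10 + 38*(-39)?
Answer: -1482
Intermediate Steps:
0*10 + 38*(-39) = 0 - 1482 = -1482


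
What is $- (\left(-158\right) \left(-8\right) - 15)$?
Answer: $-1249$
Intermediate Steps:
$- (\left(-158\right) \left(-8\right) - 15) = - (1264 - 15) = \left(-1\right) 1249 = -1249$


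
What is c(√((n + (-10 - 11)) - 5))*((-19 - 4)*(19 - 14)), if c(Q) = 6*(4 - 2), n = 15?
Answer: -1380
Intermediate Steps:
c(Q) = 12 (c(Q) = 6*2 = 12)
c(√((n + (-10 - 11)) - 5))*((-19 - 4)*(19 - 14)) = 12*((-19 - 4)*(19 - 14)) = 12*(-23*5) = 12*(-115) = -1380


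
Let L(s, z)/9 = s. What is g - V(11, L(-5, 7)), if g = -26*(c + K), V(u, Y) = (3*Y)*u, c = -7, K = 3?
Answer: 1589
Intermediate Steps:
L(s, z) = 9*s
V(u, Y) = 3*Y*u
g = 104 (g = -26*(-7 + 3) = -26*(-4) = 104)
g - V(11, L(-5, 7)) = 104 - 3*9*(-5)*11 = 104 - 3*(-45)*11 = 104 - 1*(-1485) = 104 + 1485 = 1589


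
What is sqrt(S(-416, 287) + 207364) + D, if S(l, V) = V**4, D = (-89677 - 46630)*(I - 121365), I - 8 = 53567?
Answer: 9240251530 + 5*sqrt(271394381) ≈ 9.2403e+9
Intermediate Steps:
I = 53575 (I = 8 + 53567 = 53575)
D = 9240251530 (D = (-89677 - 46630)*(53575 - 121365) = -136307*(-67790) = 9240251530)
sqrt(S(-416, 287) + 207364) + D = sqrt(287**4 + 207364) + 9240251530 = sqrt(6784652161 + 207364) + 9240251530 = sqrt(6784859525) + 9240251530 = 5*sqrt(271394381) + 9240251530 = 9240251530 + 5*sqrt(271394381)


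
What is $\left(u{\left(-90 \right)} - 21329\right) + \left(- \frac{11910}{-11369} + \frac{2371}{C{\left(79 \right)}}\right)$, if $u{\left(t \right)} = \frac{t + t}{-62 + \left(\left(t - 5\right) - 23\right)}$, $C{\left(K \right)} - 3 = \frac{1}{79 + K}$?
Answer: $- \frac{110912375908}{5400275} \approx -20538.0$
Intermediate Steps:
$C{\left(K \right)} = 3 + \frac{1}{79 + K}$
$u{\left(t \right)} = \frac{2 t}{-90 + t}$ ($u{\left(t \right)} = \frac{2 t}{-62 + \left(\left(-5 + t\right) - 23\right)} = \frac{2 t}{-62 + \left(-28 + t\right)} = \frac{2 t}{-90 + t}$)
$\left(u{\left(-90 \right)} - 21329\right) + \left(- \frac{11910}{-11369} + \frac{2371}{C{\left(79 \right)}}\right) = \left(2 \left(-90\right) \frac{1}{-90 - 90} - 21329\right) - \left(- \frac{11910}{11369} - 2371 \frac{79 + 79}{238 + 3 \cdot 79}\right) = \left(2 \left(-90\right) \frac{1}{-180} - 21329\right) - \left(- \frac{11910}{11369} - \frac{2371}{\frac{1}{158} \left(238 + 237\right)}\right) = \left(2 \left(-90\right) \left(- \frac{1}{180}\right) - 21329\right) + \left(\frac{11910}{11369} + \frac{2371}{\frac{1}{158} \cdot 475}\right) = \left(1 - 21329\right) + \left(\frac{11910}{11369} + \frac{2371}{\frac{475}{158}}\right) = -21328 + \left(\frac{11910}{11369} + 2371 \cdot \frac{158}{475}\right) = -21328 + \left(\frac{11910}{11369} + \frac{374618}{475}\right) = -21328 + \frac{4264689292}{5400275} = - \frac{110912375908}{5400275}$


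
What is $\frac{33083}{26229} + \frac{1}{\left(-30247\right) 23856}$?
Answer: $\frac{378917154629}{300414655856} \approx 1.2613$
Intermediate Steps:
$\frac{33083}{26229} + \frac{1}{\left(-30247\right) 23856} = 33083 \cdot \frac{1}{26229} - \frac{1}{721572432} = \frac{33083}{26229} - \frac{1}{721572432} = \frac{378917154629}{300414655856}$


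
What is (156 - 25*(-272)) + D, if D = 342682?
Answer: 349638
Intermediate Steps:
(156 - 25*(-272)) + D = (156 - 25*(-272)) + 342682 = (156 + 6800) + 342682 = 6956 + 342682 = 349638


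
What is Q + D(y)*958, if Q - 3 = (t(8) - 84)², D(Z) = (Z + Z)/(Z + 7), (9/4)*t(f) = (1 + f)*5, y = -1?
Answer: 11339/3 ≈ 3779.7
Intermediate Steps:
t(f) = 20/9 + 20*f/9 (t(f) = 4*((1 + f)*5)/9 = 4*(5 + 5*f)/9 = 20/9 + 20*f/9)
D(Z) = 2*Z/(7 + Z) (D(Z) = (2*Z)/(7 + Z) = 2*Z/(7 + Z))
Q = 4099 (Q = 3 + ((20/9 + (20/9)*8) - 84)² = 3 + ((20/9 + 160/9) - 84)² = 3 + (20 - 84)² = 3 + (-64)² = 3 + 4096 = 4099)
Q + D(y)*958 = 4099 + (2*(-1)/(7 - 1))*958 = 4099 + (2*(-1)/6)*958 = 4099 + (2*(-1)*(⅙))*958 = 4099 - ⅓*958 = 4099 - 958/3 = 11339/3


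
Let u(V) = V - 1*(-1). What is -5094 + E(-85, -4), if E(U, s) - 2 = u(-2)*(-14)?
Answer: -5078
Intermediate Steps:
u(V) = 1 + V (u(V) = V + 1 = 1 + V)
E(U, s) = 16 (E(U, s) = 2 + (1 - 2)*(-14) = 2 - 1*(-14) = 2 + 14 = 16)
-5094 + E(-85, -4) = -5094 + 16 = -5078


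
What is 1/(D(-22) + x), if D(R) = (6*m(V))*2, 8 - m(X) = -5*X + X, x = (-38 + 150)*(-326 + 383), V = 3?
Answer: 1/6624 ≈ 0.00015097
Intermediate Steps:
x = 6384 (x = 112*57 = 6384)
m(X) = 8 + 4*X (m(X) = 8 - (-5*X + X) = 8 - (-4)*X = 8 + 4*X)
D(R) = 240 (D(R) = (6*(8 + 4*3))*2 = (6*(8 + 12))*2 = (6*20)*2 = 120*2 = 240)
1/(D(-22) + x) = 1/(240 + 6384) = 1/6624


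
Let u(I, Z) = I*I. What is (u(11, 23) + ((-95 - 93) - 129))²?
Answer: 38416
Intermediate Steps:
u(I, Z) = I²
(u(11, 23) + ((-95 - 93) - 129))² = (11² + ((-95 - 93) - 129))² = (121 + (-188 - 129))² = (121 - 317)² = (-196)² = 38416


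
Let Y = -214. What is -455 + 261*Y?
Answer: -56309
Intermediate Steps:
-455 + 261*Y = -455 + 261*(-214) = -455 - 55854 = -56309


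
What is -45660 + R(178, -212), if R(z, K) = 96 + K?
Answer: -45776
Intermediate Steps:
-45660 + R(178, -212) = -45660 + (96 - 212) = -45660 - 116 = -45776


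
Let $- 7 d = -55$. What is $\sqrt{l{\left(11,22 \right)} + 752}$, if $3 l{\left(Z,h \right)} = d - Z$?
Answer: $\frac{\sqrt{331170}}{21} \approx 27.404$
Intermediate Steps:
$d = \frac{55}{7}$ ($d = \left(- \frac{1}{7}\right) \left(-55\right) = \frac{55}{7} \approx 7.8571$)
$l{\left(Z,h \right)} = \frac{55}{21} - \frac{Z}{3}$ ($l{\left(Z,h \right)} = \frac{\frac{55}{7} - Z}{3} = \frac{55}{21} - \frac{Z}{3}$)
$\sqrt{l{\left(11,22 \right)} + 752} = \sqrt{\left(\frac{55}{21} - \frac{11}{3}\right) + 752} = \sqrt{- \frac{22}{21} + 752} = \sqrt{\frac{15770}{21}} = \frac{\sqrt{331170}}{21}$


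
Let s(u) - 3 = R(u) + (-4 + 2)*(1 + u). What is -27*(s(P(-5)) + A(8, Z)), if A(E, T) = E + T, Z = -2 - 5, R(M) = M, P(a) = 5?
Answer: 81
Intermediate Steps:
Z = -7
s(u) = 1 - u (s(u) = 3 + (u + (-4 + 2)*(1 + u)) = 3 + (u - 2*(1 + u)) = 3 + (u + (-2 - 2*u)) = 3 + (-2 - u) = 1 - u)
-27*(s(P(-5)) + A(8, Z)) = -27*((1 - 1*5) + (8 - 7)) = -27*((1 - 5) + 1) = -27*(-4 + 1) = -27*(-3) = 81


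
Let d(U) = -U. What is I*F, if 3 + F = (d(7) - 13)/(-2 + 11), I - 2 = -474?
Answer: 22184/9 ≈ 2464.9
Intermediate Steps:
I = -472 (I = 2 - 474 = -472)
F = -47/9 (F = -3 + (-1*7 - 13)/(-2 + 11) = -3 + (-7 - 13)/9 = -3 - 20*⅑ = -3 - 20/9 = -47/9 ≈ -5.2222)
I*F = -472*(-47/9) = 22184/9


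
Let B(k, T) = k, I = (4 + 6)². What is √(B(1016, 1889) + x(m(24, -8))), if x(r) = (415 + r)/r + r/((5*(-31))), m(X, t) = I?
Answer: √98070515/310 ≈ 31.945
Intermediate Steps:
I = 100 (I = 10² = 100)
m(X, t) = 100
x(r) = -r/155 + (415 + r)/r (x(r) = (415 + r)/r + r/(-155) = (415 + r)/r + r*(-1/155) = (415 + r)/r - r/155 = -r/155 + (415 + r)/r)
√(B(1016, 1889) + x(m(24, -8))) = √(1016 + (1 + 415/100 - 1/155*100)) = √(1016 + (1 + 415*(1/100) - 20/31)) = √(1016 + (1 + 83/20 - 20/31)) = √(1016 + 2793/620) = √(632713/620) = √98070515/310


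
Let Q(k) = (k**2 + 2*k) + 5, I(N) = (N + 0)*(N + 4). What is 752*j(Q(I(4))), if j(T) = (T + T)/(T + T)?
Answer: 752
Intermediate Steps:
I(N) = N*(4 + N)
Q(k) = 5 + k**2 + 2*k
j(T) = 1 (j(T) = (2*T)/((2*T)) = (2*T)*(1/(2*T)) = 1)
752*j(Q(I(4))) = 752*1 = 752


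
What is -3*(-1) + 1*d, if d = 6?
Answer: 9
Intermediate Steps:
-3*(-1) + 1*d = -3*(-1) + 1*6 = 3 + 6 = 9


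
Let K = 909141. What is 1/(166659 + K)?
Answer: 1/1075800 ≈ 9.2954e-7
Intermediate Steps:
1/(166659 + K) = 1/(166659 + 909141) = 1/1075800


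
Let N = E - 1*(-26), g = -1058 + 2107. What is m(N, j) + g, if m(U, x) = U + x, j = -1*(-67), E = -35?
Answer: 1107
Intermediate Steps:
g = 1049
j = 67
N = -9 (N = -35 - 1*(-26) = -35 + 26 = -9)
m(N, j) + g = (-9 + 67) + 1049 = 58 + 1049 = 1107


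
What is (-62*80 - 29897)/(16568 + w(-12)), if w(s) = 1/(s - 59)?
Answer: -274983/130703 ≈ -2.1039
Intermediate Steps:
w(s) = 1/(-59 + s)
(-62*80 - 29897)/(16568 + w(-12)) = (-62*80 - 29897)/(16568 + 1/(-59 - 12)) = (-4960 - 29897)/(16568 + 1/(-71)) = -34857/(16568 - 1/71) = -34857/1176327/71 = -34857*71/1176327 = -274983/130703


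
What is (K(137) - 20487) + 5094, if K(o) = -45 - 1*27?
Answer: -15465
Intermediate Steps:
K(o) = -72 (K(o) = -45 - 27 = -72)
(K(137) - 20487) + 5094 = (-72 - 20487) + 5094 = -20559 + 5094 = -15465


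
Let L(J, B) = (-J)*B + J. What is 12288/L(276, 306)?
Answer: -1024/7015 ≈ -0.14597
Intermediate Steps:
L(J, B) = J - B*J (L(J, B) = -B*J + J = J - B*J)
12288/L(276, 306) = 12288/((276*(1 - 1*306))) = 12288/((276*(1 - 306))) = 12288/((276*(-305))) = 12288/(-84180) = 12288*(-1/84180) = -1024/7015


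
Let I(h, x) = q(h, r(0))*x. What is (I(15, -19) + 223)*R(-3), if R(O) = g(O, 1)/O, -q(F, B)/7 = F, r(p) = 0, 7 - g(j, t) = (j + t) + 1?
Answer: -17744/3 ≈ -5914.7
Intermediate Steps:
g(j, t) = 6 - j - t (g(j, t) = 7 - ((j + t) + 1) = 7 - (1 + j + t) = 7 + (-1 - j - t) = 6 - j - t)
q(F, B) = -7*F
R(O) = (5 - O)/O (R(O) = (6 - O - 1*1)/O = (6 - O - 1)/O = (5 - O)/O)
I(h, x) = -7*h*x (I(h, x) = (-7*h)*x = -7*h*x)
(I(15, -19) + 223)*R(-3) = (-7*15*(-19) + 223)*((5 - 1*(-3))/(-3)) = (1995 + 223)*(-(5 + 3)/3) = 2218*(-⅓*8) = 2218*(-8/3) = -17744/3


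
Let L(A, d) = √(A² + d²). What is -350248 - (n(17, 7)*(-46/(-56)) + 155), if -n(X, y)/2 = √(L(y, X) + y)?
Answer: -350403 + 23*√(7 + 13*√2)/14 ≈ -3.5039e+5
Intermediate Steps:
n(X, y) = -2*√(y + √(X² + y²)) (n(X, y) = -2*√(√(y² + X²) + y) = -2*√(√(X² + y²) + y) = -2*√(y + √(X² + y²)))
-350248 - (n(17, 7)*(-46/(-56)) + 155) = -350248 - ((-2*√(7 + √(17² + 7²)))*(-46/(-56)) + 155) = -350248 - ((-2*√(7 + √(289 + 49)))*(-46*(-1/56)) + 155) = -350248 - (-2*√(7 + √338)*(23/28) + 155) = -350248 - (-2*√(7 + 13*√2)*(23/28) + 155) = -350248 - (-23*√(7 + 13*√2)/14 + 155) = -350248 - (155 - 23*√(7 + 13*√2)/14) = -350248 + (-155 + 23*√(7 + 13*√2)/14) = -350403 + 23*√(7 + 13*√2)/14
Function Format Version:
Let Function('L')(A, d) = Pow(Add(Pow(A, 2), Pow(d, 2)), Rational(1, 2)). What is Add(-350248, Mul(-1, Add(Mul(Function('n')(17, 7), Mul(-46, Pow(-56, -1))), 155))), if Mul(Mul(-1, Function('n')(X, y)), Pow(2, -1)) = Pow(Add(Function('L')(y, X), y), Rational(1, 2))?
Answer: Add(-350403, Mul(Rational(23, 14), Pow(Add(7, Mul(13, Pow(2, Rational(1, 2)))), Rational(1, 2)))) ≈ -3.5039e+5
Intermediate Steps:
Function('n')(X, y) = Mul(-2, Pow(Add(y, Pow(Add(Pow(X, 2), Pow(y, 2)), Rational(1, 2))), Rational(1, 2))) (Function('n')(X, y) = Mul(-2, Pow(Add(Pow(Add(Pow(y, 2), Pow(X, 2)), Rational(1, 2)), y), Rational(1, 2))) = Mul(-2, Pow(Add(Pow(Add(Pow(X, 2), Pow(y, 2)), Rational(1, 2)), y), Rational(1, 2))) = Mul(-2, Pow(Add(y, Pow(Add(Pow(X, 2), Pow(y, 2)), Rational(1, 2))), Rational(1, 2))))
Add(-350248, Mul(-1, Add(Mul(Function('n')(17, 7), Mul(-46, Pow(-56, -1))), 155))) = Add(-350248, Mul(-1, Add(Mul(Mul(-2, Pow(Add(7, Pow(Add(Pow(17, 2), Pow(7, 2)), Rational(1, 2))), Rational(1, 2))), Mul(-46, Pow(-56, -1))), 155))) = Add(-350248, Mul(-1, Add(Mul(Mul(-2, Pow(Add(7, Pow(Add(289, 49), Rational(1, 2))), Rational(1, 2))), Mul(-46, Rational(-1, 56))), 155))) = Add(-350248, Mul(-1, Add(Mul(Mul(-2, Pow(Add(7, Pow(338, Rational(1, 2))), Rational(1, 2))), Rational(23, 28)), 155))) = Add(-350248, Mul(-1, Add(Mul(Mul(-2, Pow(Add(7, Mul(13, Pow(2, Rational(1, 2)))), Rational(1, 2))), Rational(23, 28)), 155))) = Add(-350248, Mul(-1, Add(Mul(Rational(-23, 14), Pow(Add(7, Mul(13, Pow(2, Rational(1, 2)))), Rational(1, 2))), 155))) = Add(-350248, Mul(-1, Add(155, Mul(Rational(-23, 14), Pow(Add(7, Mul(13, Pow(2, Rational(1, 2)))), Rational(1, 2)))))) = Add(-350248, Add(-155, Mul(Rational(23, 14), Pow(Add(7, Mul(13, Pow(2, Rational(1, 2)))), Rational(1, 2))))) = Add(-350403, Mul(Rational(23, 14), Pow(Add(7, Mul(13, Pow(2, Rational(1, 2)))), Rational(1, 2))))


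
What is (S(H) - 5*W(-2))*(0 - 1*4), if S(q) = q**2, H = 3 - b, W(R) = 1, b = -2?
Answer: -80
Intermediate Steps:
H = 5 (H = 3 - 1*(-2) = 3 + 2 = 5)
(S(H) - 5*W(-2))*(0 - 1*4) = (5**2 - 5*1)*(0 - 1*4) = (25 - 5)*(0 - 4) = 20*(-4) = -80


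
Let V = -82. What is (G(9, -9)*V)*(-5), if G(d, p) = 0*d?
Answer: 0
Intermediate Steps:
G(d, p) = 0
(G(9, -9)*V)*(-5) = (0*(-82))*(-5) = 0*(-5) = 0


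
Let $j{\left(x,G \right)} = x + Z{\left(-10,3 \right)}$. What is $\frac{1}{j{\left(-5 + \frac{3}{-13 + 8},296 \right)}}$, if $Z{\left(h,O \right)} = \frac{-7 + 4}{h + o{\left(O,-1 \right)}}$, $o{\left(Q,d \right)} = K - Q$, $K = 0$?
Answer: $- \frac{65}{349} \approx -0.18625$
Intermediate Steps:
$o{\left(Q,d \right)} = - Q$ ($o{\left(Q,d \right)} = 0 - Q = - Q$)
$Z{\left(h,O \right)} = - \frac{3}{h - O}$ ($Z{\left(h,O \right)} = \frac{-7 + 4}{h - O} = - \frac{3}{h - O}$)
$j{\left(x,G \right)} = \frac{3}{13} + x$ ($j{\left(x,G \right)} = x + \frac{3}{3 - -10} = x + \frac{3}{3 + 10} = x + \frac{3}{13} = \frac{3}{13} + x$)
$\frac{1}{j{\left(-5 + \frac{3}{-13 + 8},296 \right)}} = \frac{1}{\frac{3}{13} - \left(5 - \frac{3}{-13 + 8}\right)} = \frac{1}{\frac{3}{13} - \left(5 - \frac{3}{-5}\right)} = \frac{1}{\frac{3}{13} + \left(-5 + 3 \left(- \frac{1}{5}\right)\right)} = \frac{1}{\frac{3}{13} - \frac{28}{5}} = \frac{1}{- \frac{349}{65}} = - \frac{65}{349}$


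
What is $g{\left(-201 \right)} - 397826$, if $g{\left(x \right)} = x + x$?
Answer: $-398228$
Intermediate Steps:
$g{\left(x \right)} = 2 x$
$g{\left(-201 \right)} - 397826 = 2 \left(-201\right) - 397826 = -402 - 397826 = -398228$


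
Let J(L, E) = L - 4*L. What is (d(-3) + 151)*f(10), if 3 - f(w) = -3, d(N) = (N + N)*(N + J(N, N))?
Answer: 690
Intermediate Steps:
J(L, E) = -3*L
d(N) = -4*N² (d(N) = (N + N)*(N - 3*N) = (2*N)*(-2*N) = -4*N²)
f(w) = 6 (f(w) = 3 - 1*(-3) = 3 + 3 = 6)
(d(-3) + 151)*f(10) = (-4*(-3)² + 151)*6 = (-4*9 + 151)*6 = (-36 + 151)*6 = 115*6 = 690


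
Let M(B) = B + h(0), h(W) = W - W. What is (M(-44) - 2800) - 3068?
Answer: -5912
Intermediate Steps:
h(W) = 0
M(B) = B (M(B) = B + 0 = B)
(M(-44) - 2800) - 3068 = (-44 - 2800) - 3068 = -2844 - 3068 = -5912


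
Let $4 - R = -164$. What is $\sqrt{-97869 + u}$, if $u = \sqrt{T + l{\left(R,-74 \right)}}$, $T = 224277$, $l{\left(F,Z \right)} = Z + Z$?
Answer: $\sqrt{-97869 + \sqrt{224129}} \approx 312.08 i$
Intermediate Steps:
$R = 168$ ($R = 4 - -164 = 4 + 164 = 168$)
$l{\left(F,Z \right)} = 2 Z$
$u = \sqrt{224129}$ ($u = \sqrt{224277 + 2 \left(-74\right)} = \sqrt{224277 - 148} = \sqrt{224129} \approx 473.42$)
$\sqrt{-97869 + u} = \sqrt{-97869 + \sqrt{224129}}$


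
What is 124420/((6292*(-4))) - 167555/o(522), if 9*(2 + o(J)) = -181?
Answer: 9482114645/1252108 ≈ 7572.9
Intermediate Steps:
o(J) = -199/9 (o(J) = -2 + (⅑)*(-181) = -2 - 181/9 = -199/9)
124420/((6292*(-4))) - 167555/o(522) = 124420/((6292*(-4))) - 167555/(-199/9) = 124420/(-25168) - 167555*(-9/199) = 124420*(-1/25168) + 1507995/199 = -31105/6292 + 1507995/199 = 9482114645/1252108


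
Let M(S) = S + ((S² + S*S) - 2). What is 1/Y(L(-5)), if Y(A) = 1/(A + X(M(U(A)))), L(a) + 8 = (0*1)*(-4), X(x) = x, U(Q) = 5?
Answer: 45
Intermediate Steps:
M(S) = -2 + S + 2*S² (M(S) = S + ((S² + S²) - 2) = S + (2*S² - 2) = S + (-2 + 2*S²) = -2 + S + 2*S²)
L(a) = -8 (L(a) = -8 + (0*1)*(-4) = -8 + 0*(-4) = -8 + 0 = -8)
Y(A) = 1/(53 + A) (Y(A) = 1/(A + (-2 + 5 + 2*5²)) = 1/(A + (-2 + 5 + 2*25)) = 1/(A + (-2 + 5 + 50)) = 1/(A + 53) = 1/(53 + A))
1/Y(L(-5)) = 1/(1/(53 - 8)) = 1/(1/45) = 45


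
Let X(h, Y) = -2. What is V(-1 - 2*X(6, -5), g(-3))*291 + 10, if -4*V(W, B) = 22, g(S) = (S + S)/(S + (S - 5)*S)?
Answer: -3181/2 ≈ -1590.5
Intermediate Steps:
g(S) = 2*S/(S + S*(-5 + S)) (g(S) = (2*S)/(S + (-5 + S)*S) = (2*S)/(S + S*(-5 + S)) = 2*S/(S + S*(-5 + S)))
V(W, B) = -11/2 (V(W, B) = -¼*22 = -11/2)
V(-1 - 2*X(6, -5), g(-3))*291 + 10 = -11/2*291 + 10 = -3201/2 + 10 = -3181/2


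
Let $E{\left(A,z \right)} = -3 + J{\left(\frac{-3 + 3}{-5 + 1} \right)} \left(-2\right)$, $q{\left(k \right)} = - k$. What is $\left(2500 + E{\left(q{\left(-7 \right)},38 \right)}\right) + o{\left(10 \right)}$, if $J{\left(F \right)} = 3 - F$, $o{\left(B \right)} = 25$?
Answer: $2516$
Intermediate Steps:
$E{\left(A,z \right)} = -9$ ($E{\left(A,z \right)} = -3 + \left(3 - \frac{-3 + 3}{-5 + 1}\right) \left(-2\right) = -3 + \left(3 - \frac{0}{-4}\right) \left(-2\right) = -3 + \left(3 - 0 \left(- \frac{1}{4}\right)\right) \left(-2\right) = -3 + \left(3 - 0\right) \left(-2\right) = -3 + \left(3 + 0\right) \left(-2\right) = -3 + 3 \left(-2\right) = -3 - 6 = -9$)
$\left(2500 + E{\left(q{\left(-7 \right)},38 \right)}\right) + o{\left(10 \right)} = \left(2500 - 9\right) + 25 = 2491 + 25 = 2516$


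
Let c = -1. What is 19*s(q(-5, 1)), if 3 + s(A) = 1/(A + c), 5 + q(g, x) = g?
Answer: -646/11 ≈ -58.727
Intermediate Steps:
q(g, x) = -5 + g
s(A) = -3 + 1/(-1 + A) (s(A) = -3 + 1/(A - 1) = -3 + 1/(-1 + A))
19*s(q(-5, 1)) = 19*((4 - 3*(-5 - 5))/(-1 + (-5 - 5))) = 19*((4 - 3*(-10))/(-1 - 10)) = 19*((4 + 30)/(-11)) = 19*(-1/11*34) = 19*(-34/11) = -646/11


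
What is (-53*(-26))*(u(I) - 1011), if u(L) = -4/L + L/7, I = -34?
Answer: -166562994/119 ≈ -1.3997e+6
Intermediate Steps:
u(L) = -4/L + L/7 (u(L) = -4/L + L*(1/7) = -4/L + L/7)
(-53*(-26))*(u(I) - 1011) = (-53*(-26))*((-4/(-34) + (1/7)*(-34)) - 1011) = 1378*((-4*(-1/34) - 34/7) - 1011) = 1378*((2/17 - 34/7) - 1011) = 1378*(-564/119 - 1011) = 1378*(-120873/119) = -166562994/119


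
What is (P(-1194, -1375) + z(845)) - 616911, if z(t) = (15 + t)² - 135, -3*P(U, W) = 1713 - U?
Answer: 121585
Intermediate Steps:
P(U, W) = -571 + U/3 (P(U, W) = -(1713 - U)/3 = -571 + U/3)
z(t) = -135 + (15 + t)²
(P(-1194, -1375) + z(845)) - 616911 = ((-571 + (⅓)*(-1194)) + (-135 + (15 + 845)²)) - 616911 = ((-571 - 398) + (-135 + 860²)) - 616911 = (-969 + (-135 + 739600)) - 616911 = (-969 + 739465) - 616911 = 738496 - 616911 = 121585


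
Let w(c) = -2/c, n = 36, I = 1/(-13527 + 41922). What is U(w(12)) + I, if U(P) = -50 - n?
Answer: -2441969/28395 ≈ -86.000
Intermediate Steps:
I = 1/28395 ≈ 3.5217e-5
U(P) = -86 (U(P) = -50 - 1*36 = -50 - 36 = -86)
U(w(12)) + I = -86 + 1/28395 = -2441969/28395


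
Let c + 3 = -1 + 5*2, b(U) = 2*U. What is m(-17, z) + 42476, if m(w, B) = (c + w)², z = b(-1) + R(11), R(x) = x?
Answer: 42597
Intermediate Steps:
c = 6 (c = -3 + (-1 + 5*2) = -3 + (-1 + 10) = -3 + 9 = 6)
z = 9 (z = 2*(-1) + 11 = -2 + 11 = 9)
m(w, B) = (6 + w)²
m(-17, z) + 42476 = (6 - 17)² + 42476 = (-11)² + 42476 = 121 + 42476 = 42597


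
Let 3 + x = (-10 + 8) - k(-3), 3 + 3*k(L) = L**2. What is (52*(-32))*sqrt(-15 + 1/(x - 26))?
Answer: -6656*I*sqrt(1023)/33 ≈ -6451.1*I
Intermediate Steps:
k(L) = -1 + L**2/3
x = -7 (x = -3 + ((-10 + 8) - (-1 + (1/3)*(-3)**2)) = -3 + (-2 - (-1 + (1/3)*9)) = -3 + (-2 - (-1 + 3)) = -3 + (-2 - 1*2) = -3 + (-2 - 2) = -3 - 4 = -7)
(52*(-32))*sqrt(-15 + 1/(x - 26)) = (52*(-32))*sqrt(-15 + 1/(-7 - 26)) = -1664*sqrt(-15 + 1/(-33)) = -1664*sqrt(-15 - 1/33) = -6656*I*sqrt(1023)/33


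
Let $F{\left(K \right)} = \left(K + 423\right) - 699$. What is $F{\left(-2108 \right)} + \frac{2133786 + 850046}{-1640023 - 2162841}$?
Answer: $- \frac{1133626451}{475358} \approx -2384.8$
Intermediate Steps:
$F{\left(K \right)} = -276 + K$ ($F{\left(K \right)} = \left(423 + K\right) - 699 = -276 + K$)
$F{\left(-2108 \right)} + \frac{2133786 + 850046}{-1640023 - 2162841} = \left(-276 - 2108\right) + \frac{2133786 + 850046}{-1640023 - 2162841} = -2384 + \frac{2983832}{-3802864} = -2384 + 2983832 \left(- \frac{1}{3802864}\right) = -2384 - \frac{372979}{475358} = - \frac{1133626451}{475358}$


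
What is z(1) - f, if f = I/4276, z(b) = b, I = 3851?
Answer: 425/4276 ≈ 0.099392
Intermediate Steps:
f = 3851/4276 ≈ 0.90061
z(1) - f = 1 - 1*3851/4276 = 1 - 3851/4276 = 425/4276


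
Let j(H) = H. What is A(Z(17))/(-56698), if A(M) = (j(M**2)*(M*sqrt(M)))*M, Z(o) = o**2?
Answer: -118587876497/56698 ≈ -2.0916e+6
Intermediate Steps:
A(M) = M**(9/2) (A(M) = (M**2*(M*sqrt(M)))*M = (M**2*M**(3/2))*M = M**(7/2)*M = M**(9/2))
A(Z(17))/(-56698) = (17**2)**(9/2)/(-56698) = 289**(9/2)*(-1/56698) = 118587876497*(-1/56698) = -118587876497/56698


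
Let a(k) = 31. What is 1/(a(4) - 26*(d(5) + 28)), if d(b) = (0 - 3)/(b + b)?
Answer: -5/3446 ≈ -0.0014510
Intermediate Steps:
d(b) = -3/(2*b) (d(b) = -3*1/(2*b) = -3/(2*b))
1/(a(4) - 26*(d(5) + 28)) = 1/(31 - 26*(-3/2/5 + 28)) = 1/(31 - 26*(-3/2*⅕ + 28)) = 1/(31 - 26*(-3/10 + 28)) = 1/(31 - 26*277/10) = 1/(31 - 3601/5) = 1/(-3446/5) = -5/3446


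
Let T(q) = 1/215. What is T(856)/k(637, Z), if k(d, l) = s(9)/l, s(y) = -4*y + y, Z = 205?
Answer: -41/1161 ≈ -0.035314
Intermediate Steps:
T(q) = 1/215
s(y) = -3*y
k(d, l) = -27/l (k(d, l) = (-3*9)/l = -27/l)
T(856)/k(637, Z) = 1/(215*((-27/205))) = 1/(215*((-27*1/205))) = 1/(215*(-27/205)) = (1/215)*(-205/27) = -41/1161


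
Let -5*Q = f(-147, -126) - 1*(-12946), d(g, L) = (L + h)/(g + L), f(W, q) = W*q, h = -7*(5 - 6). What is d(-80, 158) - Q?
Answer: 818443/130 ≈ 6295.7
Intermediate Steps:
h = 7 (h = -7*(-1) = 7)
d(g, L) = (7 + L)/(L + g) (d(g, L) = (L + 7)/(g + L) = (7 + L)/(L + g))
Q = -31468/5 (Q = -(-147*(-126) - 1*(-12946))/5 = -(18522 + 12946)/5 = -1/5*31468 = -31468/5 ≈ -6293.6)
d(-80, 158) - Q = (7 + 158)/(158 - 80) - 1*(-31468/5) = 165/78 + 31468/5 = (1/78)*165 + 31468/5 = 55/26 + 31468/5 = 818443/130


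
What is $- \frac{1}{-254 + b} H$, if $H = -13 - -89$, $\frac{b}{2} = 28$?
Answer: $\frac{38}{99} \approx 0.38384$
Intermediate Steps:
$b = 56$ ($b = 2 \cdot 28 = 56$)
$H = 76$ ($H = -13 + 89 = 76$)
$- \frac{1}{-254 + b} H = - \frac{1}{-254 + 56} \cdot 76 = - \frac{1}{-198} \cdot 76 = \left(-1\right) \left(- \frac{1}{198}\right) 76 = \frac{1}{198} \cdot 76 = \frac{38}{99}$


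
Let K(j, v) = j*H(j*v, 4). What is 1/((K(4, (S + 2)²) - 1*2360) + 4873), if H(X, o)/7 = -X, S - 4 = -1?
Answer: -1/287 ≈ -0.0034843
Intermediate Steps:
S = 3 (S = 4 - 1 = 3)
H(X, o) = -7*X (H(X, o) = 7*(-X) = -7*X)
K(j, v) = -7*v*j² (K(j, v) = j*(-7*j*v) = -7*v*j²)
1/((K(4, (S + 2)²) - 1*2360) + 4873) = 1/((-7*(3 + 2)²*4² - 1*2360) + 4873) = 1/((-7*5²*16 - 2360) + 4873) = 1/((-7*25*16 - 2360) + 4873) = 1/((-2800 - 2360) + 4873) = 1/(-5160 + 4873) = 1/(-287) = -1/287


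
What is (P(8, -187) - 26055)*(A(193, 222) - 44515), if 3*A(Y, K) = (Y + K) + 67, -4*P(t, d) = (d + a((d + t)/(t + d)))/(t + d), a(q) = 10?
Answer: 827454793697/716 ≈ 1.1557e+9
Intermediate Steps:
P(t, d) = -(10 + d)/(4*(d + t)) (P(t, d) = -(d + 10)/(4*(t + d)) = -(10 + d)/(4*(d + t)))
A(Y, K) = 67/3 + K/3 + Y/3 (A(Y, K) = ((Y + K) + 67)/3 = ((K + Y) + 67)/3 = (67 + K + Y)/3 = 67/3 + K/3 + Y/3)
(P(8, -187) - 26055)*(A(193, 222) - 44515) = ((-10 - 1*(-187))/(4*(-187 + 8)) - 26055)*((67/3 + (⅓)*222 + (⅓)*193) - 44515) = ((¼)*(-10 + 187)/(-179) - 26055)*((67/3 + 74 + 193/3) - 44515) = ((¼)*(-1/179)*177 - 26055)*(482/3 - 44515) = (-177/716 - 26055)*(-133063/3) = -18655557/716*(-133063/3) = 827454793697/716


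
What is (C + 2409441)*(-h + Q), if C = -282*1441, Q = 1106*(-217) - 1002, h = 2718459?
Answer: -5928038186577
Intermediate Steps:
Q = -241004 (Q = -240002 - 1002 = -241004)
C = -406362
(C + 2409441)*(-h + Q) = (-406362 + 2409441)*(-1*2718459 - 241004) = 2003079*(-2718459 - 241004) = 2003079*(-2959463) = -5928038186577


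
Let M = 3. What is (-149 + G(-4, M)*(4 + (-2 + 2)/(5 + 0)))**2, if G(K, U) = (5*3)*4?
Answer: 8281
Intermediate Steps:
G(K, U) = 60 (G(K, U) = 15*4 = 60)
(-149 + G(-4, M)*(4 + (-2 + 2)/(5 + 0)))**2 = (-149 + 60*(4 + (-2 + 2)/(5 + 0)))**2 = (-149 + 60*(4 + 0/5))**2 = (-149 + 60*(4 + 0*(1/5)))**2 = (-149 + 60*(4 + 0))**2 = (-149 + 60*4)**2 = (-149 + 240)**2 = 91**2 = 8281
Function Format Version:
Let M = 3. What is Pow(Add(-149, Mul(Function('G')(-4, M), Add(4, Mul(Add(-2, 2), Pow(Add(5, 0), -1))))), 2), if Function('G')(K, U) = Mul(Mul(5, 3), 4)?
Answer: 8281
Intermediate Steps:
Function('G')(K, U) = 60 (Function('G')(K, U) = Mul(15, 4) = 60)
Pow(Add(-149, Mul(Function('G')(-4, M), Add(4, Mul(Add(-2, 2), Pow(Add(5, 0), -1))))), 2) = Pow(Add(-149, Mul(60, Add(4, Mul(Add(-2, 2), Pow(Add(5, 0), -1))))), 2) = Pow(Add(-149, Mul(60, Add(4, Mul(0, Pow(5, -1))))), 2) = Pow(Add(-149, Mul(60, Add(4, Mul(0, Rational(1, 5))))), 2) = Pow(Add(-149, Mul(60, Add(4, 0))), 2) = Pow(Add(-149, Mul(60, 4)), 2) = Pow(Add(-149, 240), 2) = Pow(91, 2) = 8281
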